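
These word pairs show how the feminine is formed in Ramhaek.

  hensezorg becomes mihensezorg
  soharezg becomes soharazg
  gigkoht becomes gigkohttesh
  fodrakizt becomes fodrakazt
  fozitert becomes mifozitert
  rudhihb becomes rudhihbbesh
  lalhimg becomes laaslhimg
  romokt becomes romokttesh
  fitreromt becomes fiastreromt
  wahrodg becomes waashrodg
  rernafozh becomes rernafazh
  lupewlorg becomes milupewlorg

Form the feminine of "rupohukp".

rupohukppesh

wahrodg and soharezg both end in -g yet inflect differently (waashrodg, soharazg), so the final letter is not what conditions the rule; the second-to-last letter is.
"rupohukp" has second-to-last letter 'k'. The one such stem in the data (romokt → romokttesh) doubles the final consonant and adds -esh (as do gigkoht, rudhihb), so the same rule applies.
So rupohukp → rupohukppesh.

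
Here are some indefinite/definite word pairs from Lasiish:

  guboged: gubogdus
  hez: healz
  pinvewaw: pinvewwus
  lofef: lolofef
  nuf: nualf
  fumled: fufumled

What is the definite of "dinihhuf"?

nuf and lofef both end in -f yet inflect differently (nualf, lolofef), so the final letter is not what conditions the rule; the number of vowels is.
"dinihhuf" has 3 vowels. The stems with 3 vowels (guboged → gubogdus, pinvewaw → pinvewwus) delete the last vowel and add -us.
The other patterns: stems with 1 vowel insert -al- after the first vowel; stems with 2 vowels repeat the first consonant+vowel as a prefix.
So dinihhuf → dinihhfus.

dinihhfus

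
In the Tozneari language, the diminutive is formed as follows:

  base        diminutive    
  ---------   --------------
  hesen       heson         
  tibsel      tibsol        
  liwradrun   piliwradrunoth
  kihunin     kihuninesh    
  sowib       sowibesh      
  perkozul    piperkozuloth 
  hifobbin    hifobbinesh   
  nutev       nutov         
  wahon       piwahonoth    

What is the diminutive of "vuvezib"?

hifobbin and hesen both end in -n yet inflect differently (hifobbinesh, heson), so the final letter is not what conditions the rule; the last vowel is.
"vuvezib" has last vowel 'i'. The stems whose last vowel is 'i' (hifobbin → hifobbinesh, kihunin → kihuninesh, sowib → sowibesh) add -esh.
So vuvezib → vuvezibesh.

vuvezibesh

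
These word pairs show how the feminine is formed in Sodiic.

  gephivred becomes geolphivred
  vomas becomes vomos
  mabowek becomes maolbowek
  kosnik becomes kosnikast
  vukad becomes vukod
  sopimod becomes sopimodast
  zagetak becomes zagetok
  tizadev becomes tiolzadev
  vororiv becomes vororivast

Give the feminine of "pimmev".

"pimmev" has last vowel 'e'. The stems whose last vowel is 'e' (tizadev → tiolzadev, gephivred → geolphivred, mabowek → maolbowek) insert -ol- after the first vowel.
The other patterns: stems whose last vowel is 'a' change the last vowel to 'o'; stems whose last vowel is 'i' or 'o' add -ast.
So pimmev → piolmmev.

piolmmev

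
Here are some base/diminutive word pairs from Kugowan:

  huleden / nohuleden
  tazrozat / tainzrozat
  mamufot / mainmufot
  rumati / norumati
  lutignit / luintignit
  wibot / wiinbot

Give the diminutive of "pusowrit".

puinsowrit

lutignit and rumati both have last vowel 'i' yet inflect differently (luintignit, norumati), so the last vowel is not what conditions the rule; the final letter is.
"pusowrit" ends in -t. The stems ending in -t (tazrozat → tainzrozat, mamufot → mainmufot, lutignit → luintignit) insert -in- after the first vowel.
The other pattern: stems ending in -i or -n add the prefix no-.
So pusowrit → puinsowrit.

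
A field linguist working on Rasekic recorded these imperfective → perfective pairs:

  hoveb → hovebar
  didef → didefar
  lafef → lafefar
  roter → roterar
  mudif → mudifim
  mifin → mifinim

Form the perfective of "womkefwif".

"womkefwif" has last vowel 'i'. The stems whose last vowel is 'i' (mudif → mudifim, mifin → mifinim) add -im.
So womkefwif → womkefwifim.

womkefwifim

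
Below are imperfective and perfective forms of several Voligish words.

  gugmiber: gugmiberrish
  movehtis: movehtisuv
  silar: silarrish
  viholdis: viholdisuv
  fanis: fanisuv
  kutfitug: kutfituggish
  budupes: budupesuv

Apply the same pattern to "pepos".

peposuv

budupes and gugmiber both have last vowel 'e' yet inflect differently (budupesuv, gugmiberrish), so the last vowel is not what conditions the rule; the final letter is.
"pepos" ends in -s. The stems ending in -s (movehtis → movehtisuv, fanis → fanisuv, viholdis → viholdisuv) add -uv.
So pepos → peposuv.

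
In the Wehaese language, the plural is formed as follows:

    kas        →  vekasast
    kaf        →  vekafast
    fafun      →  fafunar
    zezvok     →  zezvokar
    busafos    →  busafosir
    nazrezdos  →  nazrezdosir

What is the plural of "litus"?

litusar

kas and busafos both end in -s yet inflect differently (vekasast, busafosir), so the final letter is not what conditions the rule; the number of vowels is.
"litus" has 2 vowels. The stems with 2 vowels (fafun → fafunar, zezvok → zezvokar) add -ar.
So litus → litusar.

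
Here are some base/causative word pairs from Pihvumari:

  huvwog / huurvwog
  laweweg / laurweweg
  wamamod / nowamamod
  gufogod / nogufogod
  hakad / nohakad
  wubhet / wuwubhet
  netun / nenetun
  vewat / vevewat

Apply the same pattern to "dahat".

huvwog and wamamod both have last vowel 'o' yet inflect differently (huurvwog, nowamamod), so the last vowel is not what conditions the rule; the final letter is.
"dahat" ends in -t. The stems ending in -t (wubhet → wuwubhet, vewat → vevewat) repeat the first consonant+vowel as a prefix.
The other patterns: stems ending in -g insert -ur- after the first vowel; stems ending in -d add the prefix no-.
So dahat → dadahat.

dadahat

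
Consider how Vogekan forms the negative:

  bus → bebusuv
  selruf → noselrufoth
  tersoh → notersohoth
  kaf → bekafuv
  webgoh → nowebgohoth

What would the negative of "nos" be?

benosuv

"nos" has 1 vowel. The stems with 1 vowel (kaf → bekafuv, bus → bebusuv) add be- … -uv around the stem.
The other pattern: stems with 2 vowels add no- … -oth around the stem.
So nos → benosuv.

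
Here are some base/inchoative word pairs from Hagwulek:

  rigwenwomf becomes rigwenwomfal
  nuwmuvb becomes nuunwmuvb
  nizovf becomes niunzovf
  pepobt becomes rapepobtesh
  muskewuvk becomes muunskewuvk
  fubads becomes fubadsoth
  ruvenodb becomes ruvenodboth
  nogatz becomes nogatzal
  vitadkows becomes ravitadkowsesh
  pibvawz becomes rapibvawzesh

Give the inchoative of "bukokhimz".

bukokhimzal

"bukokhimz" has second-to-last letter 'm'. The one such stem in the data (rigwenwomf → rigwenwomfal) adds -al, so the same rule applies.
So bukokhimz → bukokhimzal.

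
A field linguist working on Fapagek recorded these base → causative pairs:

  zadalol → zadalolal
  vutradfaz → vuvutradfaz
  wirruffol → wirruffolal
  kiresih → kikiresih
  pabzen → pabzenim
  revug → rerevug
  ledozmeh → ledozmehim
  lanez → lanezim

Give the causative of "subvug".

susubvug

lanez and vutradfaz both end in -z yet inflect differently (lanezim, vuvutradfaz), so the final letter is not what conditions the rule; the last vowel is.
"subvug" has last vowel 'u'. The one such stem in the data (revug → rerevug) repeats the first consonant+vowel as a prefix (as do vutradfaz, kiresih), so the same rule applies.
So subvug → susubvug.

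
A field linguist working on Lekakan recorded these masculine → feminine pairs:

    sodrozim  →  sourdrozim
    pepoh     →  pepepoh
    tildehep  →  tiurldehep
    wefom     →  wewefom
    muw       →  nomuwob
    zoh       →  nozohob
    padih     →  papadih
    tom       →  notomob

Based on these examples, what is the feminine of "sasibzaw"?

"sasibzaw" has 3 vowels. The stems with 3 vowels (sodrozim → sourdrozim, tildehep → tiurldehep) insert -ur- after the first vowel.
The other patterns: stems with 1 vowel add no- … -ob around the stem; stems with 2 vowels repeat the first consonant+vowel as a prefix.
So sasibzaw → saursibzaw.

saursibzaw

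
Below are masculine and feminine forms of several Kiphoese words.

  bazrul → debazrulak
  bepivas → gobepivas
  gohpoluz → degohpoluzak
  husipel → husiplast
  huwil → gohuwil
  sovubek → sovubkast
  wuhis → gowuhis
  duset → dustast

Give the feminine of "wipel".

wiplast

huwil and bazrul both end in -l yet inflect differently (gohuwil, debazrulak), so the final letter is not what conditions the rule; the last vowel is.
"wipel" has last vowel 'e'. The stems whose last vowel is 'e' (sovubek → sovubkast, husipel → husiplast, duset → dustast) delete the last vowel and add -ast.
So wipel → wiplast.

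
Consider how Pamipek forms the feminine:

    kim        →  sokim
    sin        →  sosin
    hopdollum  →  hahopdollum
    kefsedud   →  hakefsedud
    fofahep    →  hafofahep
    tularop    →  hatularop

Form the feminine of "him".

sohim

kim and hopdollum both end in -m yet inflect differently (sokim, hahopdollum), so the final letter is not what conditions the rule; the number of vowels is.
"him" has 1 vowel. The stems with 1 vowel (kim → sokim, sin → sosin) add the prefix so-.
The other pattern: stems with 3 vowels add the prefix ha-.
So him → sohim.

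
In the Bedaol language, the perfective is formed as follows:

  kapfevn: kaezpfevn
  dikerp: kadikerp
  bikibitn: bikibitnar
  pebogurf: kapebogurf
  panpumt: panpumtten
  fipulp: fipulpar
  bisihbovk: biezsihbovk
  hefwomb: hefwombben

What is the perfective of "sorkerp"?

dikerp and fipulp both end in -p yet inflect differently (kadikerp, fipulpar), so the final letter is not what conditions the rule; the second-to-last letter is.
"sorkerp" has second-to-last letter 'r'. The stems whose second-to-last letter is 'r' (dikerp → kadikerp, pebogurf → kapebogurf) add the prefix ka-.
So sorkerp → kasorkerp.

kasorkerp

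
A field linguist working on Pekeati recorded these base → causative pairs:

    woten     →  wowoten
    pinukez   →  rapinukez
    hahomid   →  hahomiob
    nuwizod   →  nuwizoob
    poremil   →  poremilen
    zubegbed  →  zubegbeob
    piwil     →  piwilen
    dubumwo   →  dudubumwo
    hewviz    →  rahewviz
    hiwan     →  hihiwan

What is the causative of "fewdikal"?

"fewdikal" ends in -l. The stems ending in -l (poremil → poremilen, piwil → piwilen) add -en.
The other patterns: stems ending in -d drop the final letter and add -ob; stems ending in -z add the prefix ra-; stems ending in -n or -o repeat the first consonant+vowel as a prefix.
So fewdikal → fewdikalen.

fewdikalen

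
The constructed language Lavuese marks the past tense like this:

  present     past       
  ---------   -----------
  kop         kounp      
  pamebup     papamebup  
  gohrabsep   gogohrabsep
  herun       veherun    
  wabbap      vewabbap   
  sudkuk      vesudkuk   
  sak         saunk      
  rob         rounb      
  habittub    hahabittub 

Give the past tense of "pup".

puunp

sak and sudkuk both end in -k yet inflect differently (saunk, vesudkuk), so the final letter is not what conditions the rule; the number of vowels is.
"pup" has 1 vowel. The stems with 1 vowel (kop → kounp, rob → rounb, sak → saunk) insert -un- after the first vowel.
So pup → puunp.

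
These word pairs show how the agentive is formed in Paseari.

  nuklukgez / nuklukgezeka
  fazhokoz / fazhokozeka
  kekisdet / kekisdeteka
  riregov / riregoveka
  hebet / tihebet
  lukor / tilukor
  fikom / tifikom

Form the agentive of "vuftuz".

"vuftuz" has 2 vowels. The stems with 2 vowels (hebet → tihebet, lukor → tilukor, fikom → tifikom) add the prefix ti-.
The other pattern: stems with 3 vowels add -eka.
So vuftuz → tivuftuz.

tivuftuz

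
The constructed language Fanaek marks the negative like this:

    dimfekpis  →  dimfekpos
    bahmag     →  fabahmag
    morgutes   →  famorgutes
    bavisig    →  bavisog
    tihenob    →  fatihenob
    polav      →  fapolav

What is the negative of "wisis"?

dimfekpis and morgutes both end in -s yet inflect differently (dimfekpos, famorgutes), so the final letter is not what conditions the rule; the last vowel is.
"wisis" has last vowel 'i'. The stems whose last vowel is 'i' (bavisig → bavisog, dimfekpis → dimfekpos) change the last vowel to 'o'.
So wisis → wisos.

wisos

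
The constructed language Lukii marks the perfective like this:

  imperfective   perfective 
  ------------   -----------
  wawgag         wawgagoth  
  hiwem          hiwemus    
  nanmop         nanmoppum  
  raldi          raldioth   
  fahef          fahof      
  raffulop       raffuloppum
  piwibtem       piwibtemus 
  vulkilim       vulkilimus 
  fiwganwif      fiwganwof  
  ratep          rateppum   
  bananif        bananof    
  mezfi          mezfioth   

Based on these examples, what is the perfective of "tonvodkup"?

"tonvodkup" ends in -p. The stems ending in -p (ratep → rateppum, raffulop → raffuloppum, nanmop → nanmoppum) double the final consonant and add -um.
The other patterns: stems ending in -f change the last vowel to 'o'; stems ending in -m add -us; stems ending in -g or -i add -oth.
So tonvodkup → tonvodkuppum.

tonvodkuppum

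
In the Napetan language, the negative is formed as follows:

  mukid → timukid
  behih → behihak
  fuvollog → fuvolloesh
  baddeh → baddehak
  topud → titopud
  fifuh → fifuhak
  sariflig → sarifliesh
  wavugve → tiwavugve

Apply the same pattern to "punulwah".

punulwahak

behih and sariflig both have last vowel 'i' yet inflect differently (behihak, sarifliesh), so the last vowel is not what conditions the rule; the final letter is.
"punulwah" ends in -h. The stems ending in -h (baddeh → baddehak, behih → behihak, fifuh → fifuhak) add -ak.
So punulwah → punulwahak.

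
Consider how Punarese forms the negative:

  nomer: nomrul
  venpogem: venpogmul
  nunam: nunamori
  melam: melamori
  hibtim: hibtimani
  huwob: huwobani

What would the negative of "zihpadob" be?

zihpadobani

venpogem and nunam both end in -m yet inflect differently (venpogmul, nunamori), so the final letter is not what conditions the rule; the last vowel is.
"zihpadob" has last vowel 'o'. The one such stem in the data (huwob → huwobani) adds -ani, so the same rule applies.
So zihpadob → zihpadobani.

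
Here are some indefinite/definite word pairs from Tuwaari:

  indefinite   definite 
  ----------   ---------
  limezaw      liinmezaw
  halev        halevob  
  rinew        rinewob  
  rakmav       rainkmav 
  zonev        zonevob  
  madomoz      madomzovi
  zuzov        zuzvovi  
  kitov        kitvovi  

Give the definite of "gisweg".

giswegob

zonev and zuzov both end in -v yet inflect differently (zonevob, zuzvovi), so the final letter is not what conditions the rule; the last vowel is.
"gisweg" has last vowel 'e'. The stems whose last vowel is 'e' (zonev → zonevob, rinew → rinewob, halev → halevob) add -ob.
So gisweg → giswegob.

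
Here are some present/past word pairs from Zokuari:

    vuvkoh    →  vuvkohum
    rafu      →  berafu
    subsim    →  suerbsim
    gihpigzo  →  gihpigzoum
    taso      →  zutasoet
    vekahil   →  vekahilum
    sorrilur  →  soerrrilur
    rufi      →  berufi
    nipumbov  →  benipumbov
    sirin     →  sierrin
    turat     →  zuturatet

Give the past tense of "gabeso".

gabesoum

gihpigzo and taso both end in -o yet inflect differently (gihpigzoum, zutasoet), so the final letter is not what conditions the rule; the first letter is.
"gabeso" begins with g-. The one such stem in the data (gihpigzo → gihpigzoum) adds -um, so the same rule applies.
The other patterns: stems beginning with s- insert -er- after the first vowel; stems beginning with n- or r- add the prefix be-; stems beginning with t- add zu- … -et around the stem.
So gabeso → gabesoum.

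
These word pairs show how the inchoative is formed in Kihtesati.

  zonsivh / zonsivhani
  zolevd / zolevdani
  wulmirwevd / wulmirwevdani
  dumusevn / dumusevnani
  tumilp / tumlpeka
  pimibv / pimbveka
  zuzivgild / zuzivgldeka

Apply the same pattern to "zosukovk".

zosukovkani

zolevd and zuzivgild both end in -d yet inflect differently (zolevdani, zuzivgldeka), so the final letter is not what conditions the rule; the second-to-last letter is.
"zosukovk" has second-to-last letter 'v'. The stems whose second-to-last letter is 'v' (zonsivh → zonsivhani, zolevd → zolevdani, wulmirwevd → wulmirwevdani) add -ani.
So zosukovk → zosukovkani.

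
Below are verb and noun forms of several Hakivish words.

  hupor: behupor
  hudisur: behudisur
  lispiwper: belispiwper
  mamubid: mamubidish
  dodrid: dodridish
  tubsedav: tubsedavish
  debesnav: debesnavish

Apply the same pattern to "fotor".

befotor

hudisur and mamubid both have 3 vowels yet inflect differently (behudisur, mamubidish), so the number of vowels is not what conditions the rule; the final letter is.
"fotor" ends in -r. The stems ending in -r (hupor → behupor, hudisur → behudisur, lispiwper → belispiwper) add the prefix be-.
The other pattern: stems ending in -d or -v add -ish.
So fotor → befotor.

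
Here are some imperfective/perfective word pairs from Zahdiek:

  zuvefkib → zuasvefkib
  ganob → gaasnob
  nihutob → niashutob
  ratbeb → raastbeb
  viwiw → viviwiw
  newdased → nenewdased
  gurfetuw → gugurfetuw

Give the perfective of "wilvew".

zuvefkib and viwiw both have last vowel 'i' yet inflect differently (zuasvefkib, viviwiw), so the last vowel is not what conditions the rule; the final letter is.
"wilvew" ends in -w. The stems ending in -w (viwiw → viviwiw, gurfetuw → gugurfetuw) repeat the first consonant+vowel as a prefix.
The other pattern: stems ending in -b insert -as- after the first vowel.
So wilvew → wiwilvew.

wiwilvew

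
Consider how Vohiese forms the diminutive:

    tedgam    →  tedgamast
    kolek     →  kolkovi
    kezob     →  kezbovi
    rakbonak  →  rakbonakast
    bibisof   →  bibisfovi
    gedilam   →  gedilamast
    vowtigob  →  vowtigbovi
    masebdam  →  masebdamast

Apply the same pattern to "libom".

libmovi

rakbonak and kolek both end in -k yet inflect differently (rakbonakast, kolkovi), so the final letter is not what conditions the rule; the last vowel is.
"libom" has last vowel 'o'. The stems whose last vowel is 'o' (vowtigob → vowtigbovi, bibisof → bibisfovi, kezob → kezbovi) delete the last vowel and add -ovi.
So libom → libmovi.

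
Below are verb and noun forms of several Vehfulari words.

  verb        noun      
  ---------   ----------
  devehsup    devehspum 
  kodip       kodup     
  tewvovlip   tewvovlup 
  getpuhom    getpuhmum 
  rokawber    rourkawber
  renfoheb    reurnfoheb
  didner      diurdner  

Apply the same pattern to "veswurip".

"veswurip" has last vowel 'i'. The stems whose last vowel is 'i' (tewvovlip → tewvovlup, kodip → kodup) change the last vowel to 'u'.
So veswurip → veswurup.

veswurup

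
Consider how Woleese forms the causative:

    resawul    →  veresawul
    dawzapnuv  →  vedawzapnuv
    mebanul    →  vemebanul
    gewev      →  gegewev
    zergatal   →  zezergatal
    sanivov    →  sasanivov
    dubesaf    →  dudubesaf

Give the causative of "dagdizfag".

dadagdizfag

"dagdizfag" has last vowel 'a'. The stems whose last vowel is 'a' (zergatal → zezergatal, dubesaf → dudubesaf) repeat the first consonant+vowel as a prefix.
So dagdizfag → dadagdizfag.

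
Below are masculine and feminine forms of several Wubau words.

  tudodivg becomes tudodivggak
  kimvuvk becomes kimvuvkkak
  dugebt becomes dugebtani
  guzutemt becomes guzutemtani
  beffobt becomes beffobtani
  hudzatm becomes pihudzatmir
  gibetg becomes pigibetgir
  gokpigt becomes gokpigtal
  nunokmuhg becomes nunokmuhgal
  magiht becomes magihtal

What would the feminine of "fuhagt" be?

tudodivg and gibetg both end in -g yet inflect differently (tudodivggak, pigibetgir), so the final letter is not what conditions the rule; the second-to-last letter is.
"fuhagt" has second-to-last letter 'g'. The one such stem in the data (gokpigt → gokpigtal) adds -al, so the same rule applies.
So fuhagt → fuhagtal.

fuhagtal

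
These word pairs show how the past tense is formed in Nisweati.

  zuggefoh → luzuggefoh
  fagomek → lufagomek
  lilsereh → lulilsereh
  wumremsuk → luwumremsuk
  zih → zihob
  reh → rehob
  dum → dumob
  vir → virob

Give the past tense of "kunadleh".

"kunadleh" has 3 vowels. The stems with 3 vowels (zuggefoh → luzuggefoh, fagomek → lufagomek, lilsereh → lulilsereh) add the prefix lu-.
So kunadleh → lukunadleh.

lukunadleh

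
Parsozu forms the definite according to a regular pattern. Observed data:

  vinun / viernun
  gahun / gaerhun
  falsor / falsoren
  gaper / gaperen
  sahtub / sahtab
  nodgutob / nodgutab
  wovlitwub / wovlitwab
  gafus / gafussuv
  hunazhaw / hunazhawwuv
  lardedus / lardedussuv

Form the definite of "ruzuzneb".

ruzuznab

vinun and sahtub both have last vowel 'u' yet inflect differently (viernun, sahtab), so the last vowel is not what conditions the rule; the final letter is.
"ruzuzneb" ends in -b. The stems ending in -b (sahtub → sahtab, nodgutob → nodgutab, wovlitwub → wovlitwab) change the last vowel to 'a'.
The other patterns: stems ending in -n insert -er- after the first vowel; stems ending in -r add -en; stems ending in -s or -w double the final consonant and add -uv.
So ruzuzneb → ruzuznab.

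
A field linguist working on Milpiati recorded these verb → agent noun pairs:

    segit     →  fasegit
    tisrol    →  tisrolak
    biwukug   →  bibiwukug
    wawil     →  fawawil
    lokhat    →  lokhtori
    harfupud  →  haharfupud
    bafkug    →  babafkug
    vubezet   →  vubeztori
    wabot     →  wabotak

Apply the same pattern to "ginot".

ginotak

"ginot" has last vowel 'o'. The stems whose last vowel is 'o' (tisrol → tisrolak, wabot → wabotak) add -ak.
The other patterns: stems whose last vowel is 'i' add the prefix fa-; stems whose last vowel is 'u' repeat the first consonant+vowel as a prefix; stems whose last vowel is 'a' or 'e' delete the last vowel and add -ori.
So ginot → ginotak.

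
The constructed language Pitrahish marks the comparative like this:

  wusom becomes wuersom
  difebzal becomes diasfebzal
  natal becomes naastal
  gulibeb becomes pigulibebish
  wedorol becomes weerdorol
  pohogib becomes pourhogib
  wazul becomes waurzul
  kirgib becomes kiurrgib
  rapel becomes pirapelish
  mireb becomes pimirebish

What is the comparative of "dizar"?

rapel and wedorol both end in -l yet inflect differently (pirapelish, weerdorol), so the final letter is not what conditions the rule; the last vowel is.
"dizar" has last vowel 'a'. The stems whose last vowel is 'a' (natal → naastal, difebzal → diasfebzal) insert -as- after the first vowel.
So dizar → diaszar.

diaszar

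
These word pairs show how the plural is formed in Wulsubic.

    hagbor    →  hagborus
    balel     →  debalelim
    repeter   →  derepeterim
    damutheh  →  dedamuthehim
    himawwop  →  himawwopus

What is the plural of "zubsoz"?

zubsozus

hagbor and repeter both end in -r yet inflect differently (hagborus, derepeterim), so the final letter is not what conditions the rule; the last vowel is.
"zubsoz" has last vowel 'o'. The stems whose last vowel is 'o' (hagbor → hagborus, himawwop → himawwopus) add -us.
The other pattern: stems whose last vowel is 'e' add de- … -im around the stem.
So zubsoz → zubsozus.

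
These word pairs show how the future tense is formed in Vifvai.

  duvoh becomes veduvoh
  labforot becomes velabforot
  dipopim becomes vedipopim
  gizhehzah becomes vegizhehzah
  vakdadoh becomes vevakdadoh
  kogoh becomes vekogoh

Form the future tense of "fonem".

vefonem

Every pair shown (duvoh → veduvoh, labforot → velabforot, dipopim → vedipopim, …) follows the same rule: add the prefix ve-.
So fonem → vefonem.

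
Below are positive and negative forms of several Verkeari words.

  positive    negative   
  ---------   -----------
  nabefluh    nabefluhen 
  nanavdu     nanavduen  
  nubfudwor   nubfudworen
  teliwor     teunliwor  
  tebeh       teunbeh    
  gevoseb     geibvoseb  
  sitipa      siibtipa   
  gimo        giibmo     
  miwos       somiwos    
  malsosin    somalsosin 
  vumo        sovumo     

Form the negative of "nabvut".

nabvuten

"nabvut" begins with n-. The stems beginning with n- (nabefluh → nabefluhen, nanavdu → nanavduen, nubfudwor → nubfudworen) add -en.
The other patterns: stems beginning with t- insert -un- after the first vowel; stems beginning with g- or s- insert -ib- after the first vowel; stems beginning with m- or v- add the prefix so-.
So nabvut → nabvuten.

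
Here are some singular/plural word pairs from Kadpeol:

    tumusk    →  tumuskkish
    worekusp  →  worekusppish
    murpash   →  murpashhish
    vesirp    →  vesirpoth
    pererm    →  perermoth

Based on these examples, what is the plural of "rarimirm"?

worekusp and vesirp both end in -p yet inflect differently (worekusppish, vesirpoth), so the final letter is not what conditions the rule; the second-to-last letter is.
"rarimirm" has second-to-last letter 'r'. The stems whose second-to-last letter is 'r' (vesirp → vesirpoth, pererm → perermoth) add -oth.
So rarimirm → rarimirmoth.

rarimirmoth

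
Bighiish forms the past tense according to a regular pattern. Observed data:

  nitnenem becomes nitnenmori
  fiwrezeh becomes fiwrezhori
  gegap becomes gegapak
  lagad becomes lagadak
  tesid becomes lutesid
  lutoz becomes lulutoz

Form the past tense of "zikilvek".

zikilvkori

lagad and tesid both end in -d yet inflect differently (lagadak, lutesid), so the final letter is not what conditions the rule; the last vowel is.
"zikilvek" has last vowel 'e'. The stems whose last vowel is 'e' (nitnenem → nitnenmori, fiwrezeh → fiwrezhori) delete the last vowel and add -ori.
The other patterns: stems whose last vowel is 'a' add -ak; stems whose last vowel is 'i' or 'o' add the prefix lu-.
So zikilvek → zikilvkori.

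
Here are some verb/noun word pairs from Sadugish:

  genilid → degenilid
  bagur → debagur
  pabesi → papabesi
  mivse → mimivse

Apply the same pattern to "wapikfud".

dewapikfud

"wapikfud" ends in a consonant. The stems ending in a consonant (genilid → degenilid, bagur → debagur) add the prefix de-.
The other pattern: stems ending in a vowel repeat the first consonant+vowel as a prefix.
So wapikfud → dewapikfud.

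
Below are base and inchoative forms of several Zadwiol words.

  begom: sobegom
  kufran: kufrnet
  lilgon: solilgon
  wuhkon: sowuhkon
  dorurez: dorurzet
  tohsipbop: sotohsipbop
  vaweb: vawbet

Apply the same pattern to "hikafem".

lilgon and kufran both end in -n yet inflect differently (solilgon, kufrnet), so the final letter is not what conditions the rule; the last vowel is.
"hikafem" has last vowel 'e'. The stems whose last vowel is 'e' (vaweb → vawbet, dorurez → dorurzet) delete the last vowel and add -et.
The other pattern: stems whose last vowel is 'o' add the prefix so-.
So hikafem → hikafmet.

hikafmet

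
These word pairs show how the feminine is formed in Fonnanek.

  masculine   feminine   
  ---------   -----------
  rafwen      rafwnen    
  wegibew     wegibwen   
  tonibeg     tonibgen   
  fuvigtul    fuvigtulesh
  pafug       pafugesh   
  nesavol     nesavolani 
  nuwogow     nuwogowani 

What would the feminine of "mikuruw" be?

mikuruwesh

tonibeg and pafug both end in -g yet inflect differently (tonibgen, pafugesh), so the final letter is not what conditions the rule; the last vowel is.
"mikuruw" has last vowel 'u'. The stems whose last vowel is 'u' (fuvigtul → fuvigtulesh, pafug → pafugesh) add -esh.
So mikuruw → mikuruwesh.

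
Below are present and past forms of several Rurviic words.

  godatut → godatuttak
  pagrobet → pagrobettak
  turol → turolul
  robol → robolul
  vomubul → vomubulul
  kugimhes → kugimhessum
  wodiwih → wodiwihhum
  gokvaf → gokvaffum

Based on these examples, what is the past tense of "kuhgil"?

godatut and vomubul both have last vowel 'u' yet inflect differently (godatuttak, vomubulul), so the last vowel is not what conditions the rule; the final letter is.
"kuhgil" ends in -l. The stems ending in -l (turol → turolul, robol → robolul, vomubul → vomubulul) add -ul.
So kuhgil → kuhgilul.

kuhgilul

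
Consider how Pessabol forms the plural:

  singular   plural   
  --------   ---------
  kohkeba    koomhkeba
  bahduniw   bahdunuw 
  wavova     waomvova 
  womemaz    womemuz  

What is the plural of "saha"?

saomha

kohkeba and womemaz both have last vowel 'a' yet inflect differently (koomhkeba, womemuz), so the last vowel is not what conditions the rule; whether the stem ends in a vowel or a consonant is.
"saha" ends in a vowel. The stems ending in a vowel (kohkeba → koomhkeba, wavova → waomvova) insert -om- after the first vowel.
The other pattern: stems ending in a consonant change the last vowel to 'u'.
So saha → saomha.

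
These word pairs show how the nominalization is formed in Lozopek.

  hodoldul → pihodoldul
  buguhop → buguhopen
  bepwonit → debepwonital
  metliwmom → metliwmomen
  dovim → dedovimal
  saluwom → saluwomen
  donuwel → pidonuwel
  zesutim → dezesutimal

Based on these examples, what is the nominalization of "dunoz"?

dunozen

metliwmom and dovim both end in -m yet inflect differently (metliwmomen, dedovimal), so the final letter is not what conditions the rule; the last vowel is.
"dunoz" has last vowel 'o'. The stems whose last vowel is 'o' (metliwmom → metliwmomen, buguhop → buguhopen, saluwom → saluwomen) add -en.
So dunoz → dunozen.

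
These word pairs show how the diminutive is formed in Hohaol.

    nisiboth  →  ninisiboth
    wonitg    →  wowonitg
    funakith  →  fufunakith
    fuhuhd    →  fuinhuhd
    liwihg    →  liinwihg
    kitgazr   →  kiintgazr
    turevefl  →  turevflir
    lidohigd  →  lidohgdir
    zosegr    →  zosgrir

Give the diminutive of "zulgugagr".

zulguggrir

wonitg and liwihg both end in -g yet inflect differently (wowonitg, liinwihg), so the final letter is not what conditions the rule; the second-to-last letter is.
"zulgugagr" has second-to-last letter 'g'. The stems whose second-to-last letter is 'g' (lidohigd → lidohgdir, zosegr → zosgrir) delete the last vowel and add -ir.
So zulgugagr → zulguggrir.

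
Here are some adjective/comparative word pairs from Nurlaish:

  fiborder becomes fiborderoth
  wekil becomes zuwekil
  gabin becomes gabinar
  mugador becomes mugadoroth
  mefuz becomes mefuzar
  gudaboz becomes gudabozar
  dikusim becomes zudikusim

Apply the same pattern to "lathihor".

lathihoroth

"lathihor" ends in -r. The stems ending in -r (mugador → mugadoroth, fiborder → fiborderoth) add -oth.
The other patterns: stems ending in -l or -m add the prefix zu-; stems ending in -n or -z add -ar.
So lathihor → lathihoroth.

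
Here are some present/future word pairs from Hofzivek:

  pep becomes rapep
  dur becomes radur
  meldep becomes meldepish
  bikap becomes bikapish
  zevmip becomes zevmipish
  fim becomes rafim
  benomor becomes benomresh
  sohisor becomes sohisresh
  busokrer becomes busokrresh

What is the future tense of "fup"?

rafup

"fup" has 1 vowel. The stems with 1 vowel (pep → rapep, fim → rafim, dur → radur) add the prefix ra-.
So fup → rafup.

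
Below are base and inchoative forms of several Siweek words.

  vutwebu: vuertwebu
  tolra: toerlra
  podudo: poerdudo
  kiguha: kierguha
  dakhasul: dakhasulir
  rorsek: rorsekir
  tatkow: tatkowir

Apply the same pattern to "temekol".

temekolir

vutwebu and dakhasul both have last vowel 'u' yet inflect differently (vuertwebu, dakhasulir), so the last vowel is not what conditions the rule; whether the stem ends in a vowel or a consonant is.
"temekol" ends in a consonant. The stems ending in a consonant (dakhasul → dakhasulir, rorsek → rorsekir, tatkow → tatkowir) add -ir.
The other pattern: stems ending in a vowel insert -er- after the first vowel.
So temekol → temekolir.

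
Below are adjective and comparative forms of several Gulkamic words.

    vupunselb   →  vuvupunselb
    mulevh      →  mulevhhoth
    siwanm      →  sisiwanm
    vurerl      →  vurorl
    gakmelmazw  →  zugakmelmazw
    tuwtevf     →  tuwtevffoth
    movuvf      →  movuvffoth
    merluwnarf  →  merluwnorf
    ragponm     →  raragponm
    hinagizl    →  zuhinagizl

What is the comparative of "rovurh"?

rovorh

tuwtevf and merluwnarf both end in -f yet inflect differently (tuwtevffoth, merluwnorf), so the final letter is not what conditions the rule; the second-to-last letter is.
"rovurh" has second-to-last letter 'r'. The stems whose second-to-last letter is 'r' (merluwnarf → merluwnorf, vurerl → vurorl) change the last vowel to 'o'.
So rovurh → rovorh.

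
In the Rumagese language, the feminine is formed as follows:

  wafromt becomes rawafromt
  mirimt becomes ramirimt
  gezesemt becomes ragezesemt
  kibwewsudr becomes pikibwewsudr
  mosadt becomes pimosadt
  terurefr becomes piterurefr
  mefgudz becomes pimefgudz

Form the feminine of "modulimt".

ramodulimt

wafromt and mosadt both end in -t yet inflect differently (rawafromt, pimosadt), so the final letter is not what conditions the rule; the second-to-last letter is.
"modulimt" has second-to-last letter 'm'. The stems whose second-to-last letter is 'm' (wafromt → rawafromt, mirimt → ramirimt, gezesemt → ragezesemt) add the prefix ra-.
The other pattern: stems whose second-to-last letter is 'd' or 'f' add the prefix pi-.
So modulimt → ramodulimt.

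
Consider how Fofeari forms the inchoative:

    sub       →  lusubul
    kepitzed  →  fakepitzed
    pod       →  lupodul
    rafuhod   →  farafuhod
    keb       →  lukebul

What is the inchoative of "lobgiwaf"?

pod and kepitzed both end in -d yet inflect differently (lupodul, fakepitzed), so the final letter is not what conditions the rule; the number of vowels is.
"lobgiwaf" has 3 vowels. The stems with 3 vowels (kepitzed → fakepitzed, rafuhod → farafuhod) add the prefix fa-.
So lobgiwaf → falobgiwaf.

falobgiwaf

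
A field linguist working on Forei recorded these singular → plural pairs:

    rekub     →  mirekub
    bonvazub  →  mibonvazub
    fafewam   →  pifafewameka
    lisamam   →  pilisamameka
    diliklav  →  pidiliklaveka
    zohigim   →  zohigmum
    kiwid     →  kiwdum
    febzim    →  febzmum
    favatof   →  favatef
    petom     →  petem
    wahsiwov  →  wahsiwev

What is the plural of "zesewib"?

zesewbum

fafewam and zohigim both end in -m yet inflect differently (pifafewameka, zohigmum), so the final letter is not what conditions the rule; the last vowel is.
"zesewib" has last vowel 'i'. The stems whose last vowel is 'i' (zohigim → zohigmum, kiwid → kiwdum, febzim → febzmum) delete the last vowel and add -um.
The other patterns: stems whose last vowel is 'u' add the prefix mi-; stems whose last vowel is 'a' add pi- … -eka around the stem; stems whose last vowel is 'o' change the last vowel to 'e'.
So zesewib → zesewbum.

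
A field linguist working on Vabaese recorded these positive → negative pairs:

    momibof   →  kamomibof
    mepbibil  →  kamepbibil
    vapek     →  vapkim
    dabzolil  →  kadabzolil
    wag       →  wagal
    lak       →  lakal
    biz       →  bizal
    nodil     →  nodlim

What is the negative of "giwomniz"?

"giwomniz" has 3 vowels. The stems with 3 vowels (momibof → kamomibof, mepbibil → kamepbibil, dabzolil → kadabzolil) add the prefix ka-.
So giwomniz → kagiwomniz.

kagiwomniz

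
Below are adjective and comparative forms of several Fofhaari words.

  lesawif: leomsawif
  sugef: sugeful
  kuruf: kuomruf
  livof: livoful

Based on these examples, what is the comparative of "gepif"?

geompif

livof and lesawif both end in -f yet inflect differently (livoful, leomsawif), so the final letter is not what conditions the rule; the last vowel is.
"gepif" has last vowel 'i'. The one such stem in the data (lesawif → leomsawif) inserts -om- after the first vowel (as does kuruf), so the same rule applies.
So gepif → geompif.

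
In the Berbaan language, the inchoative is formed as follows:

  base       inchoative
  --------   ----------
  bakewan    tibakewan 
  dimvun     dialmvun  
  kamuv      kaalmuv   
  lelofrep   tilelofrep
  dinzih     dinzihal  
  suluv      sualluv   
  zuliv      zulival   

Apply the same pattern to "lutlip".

"lutlip" has last vowel 'i'. The stems whose last vowel is 'i' (dinzih → dinzihal, zuliv → zulival) add -al.
So lutlip → lutlipal.

lutlipal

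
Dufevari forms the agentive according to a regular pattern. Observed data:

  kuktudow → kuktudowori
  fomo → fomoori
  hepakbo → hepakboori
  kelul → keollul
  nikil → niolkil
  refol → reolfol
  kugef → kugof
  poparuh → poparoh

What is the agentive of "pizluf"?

kuktudow and refol both have last vowel 'o' yet inflect differently (kuktudowori, reolfol), so the last vowel is not what conditions the rule; the final letter is.
"pizluf" ends in -f. The one such stem in the data (kugef → kugof) changes the last vowel to 'o' (as does poparuh), so the same rule applies.
The other patterns: stems ending in -o or -w add -ori; stems ending in -l insert -ol- after the first vowel.
So pizluf → pizlof.

pizlof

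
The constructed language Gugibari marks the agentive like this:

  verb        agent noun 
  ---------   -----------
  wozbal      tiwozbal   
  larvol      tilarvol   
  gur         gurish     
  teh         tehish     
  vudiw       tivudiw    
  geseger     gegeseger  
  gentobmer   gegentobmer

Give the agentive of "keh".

gur and gentobmer both end in -r yet inflect differently (gurish, gegentobmer), so the final letter is not what conditions the rule; the number of vowels is.
"keh" has 1 vowel. The stems with 1 vowel (teh → tehish, gur → gurish) add -ish.
The other patterns: stems with 2 vowels add the prefix ti-; stems with 3 vowels repeat the first consonant+vowel as a prefix.
So keh → kehish.

kehish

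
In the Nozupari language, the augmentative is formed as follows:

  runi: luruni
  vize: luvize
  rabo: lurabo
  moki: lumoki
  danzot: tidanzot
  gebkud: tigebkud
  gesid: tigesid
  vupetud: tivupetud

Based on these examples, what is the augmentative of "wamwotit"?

rabo and danzot both have last vowel 'o' yet inflect differently (lurabo, tidanzot), so the last vowel is not what conditions the rule; whether the stem ends in a vowel or a consonant is.
"wamwotit" ends in a consonant. The stems ending in a consonant (danzot → tidanzot, gebkud → tigebkud, gesid → tigesid) add the prefix ti-.
So wamwotit → tiwamwotit.

tiwamwotit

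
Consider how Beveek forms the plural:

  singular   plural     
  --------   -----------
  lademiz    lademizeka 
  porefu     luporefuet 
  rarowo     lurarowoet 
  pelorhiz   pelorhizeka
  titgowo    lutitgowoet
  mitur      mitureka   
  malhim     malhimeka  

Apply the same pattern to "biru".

lubiruet

porefu and mitur both have last vowel 'u' yet inflect differently (luporefuet, mitureka), so the last vowel is not what conditions the rule; whether the stem ends in a vowel or a consonant is.
"biru" ends in a vowel. The stems ending in a vowel (titgowo → lutitgowoet, rarowo → lurarowoet, porefu → luporefuet) add lu- … -et around the stem.
The other pattern: stems ending in a consonant add -eka.
So biru → lubiruet.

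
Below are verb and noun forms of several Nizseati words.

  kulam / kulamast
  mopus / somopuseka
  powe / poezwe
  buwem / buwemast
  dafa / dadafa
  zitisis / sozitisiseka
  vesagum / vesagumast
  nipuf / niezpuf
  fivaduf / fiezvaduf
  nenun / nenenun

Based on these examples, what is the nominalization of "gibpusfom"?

mopus and vesagum both have last vowel 'u' yet inflect differently (somopuseka, vesagumast), so the last vowel is not what conditions the rule; the final letter is.
"gibpusfom" ends in -m. The stems ending in -m (kulam → kulamast, vesagum → vesagumast, buwem → buwemast) add -ast.
The other patterns: stems ending in -s add so- … -eka around the stem; stems ending in -e or -f insert -ez- after the first vowel; stems ending in -a or -n repeat the first consonant+vowel as a prefix.
So gibpusfom → gibpusfomast.

gibpusfomast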